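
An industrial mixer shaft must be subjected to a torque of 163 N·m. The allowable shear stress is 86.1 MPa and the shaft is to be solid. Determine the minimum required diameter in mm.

For a solid shaft τ_max = 16T/(πd³), so d = (16T/(π τ_allow))^(1/3) = (16·163.0/(π·8.61×10^7))^(1/3) = 0.02128 m.

21.3 mm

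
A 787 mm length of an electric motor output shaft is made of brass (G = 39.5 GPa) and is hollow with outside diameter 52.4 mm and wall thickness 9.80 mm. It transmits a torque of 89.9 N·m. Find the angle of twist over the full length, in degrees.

0.164°

J = π(d_o⁴ − d_i⁴)/32 = π(0.0524⁴ − 0.0328⁴)/32 = 6.265×10^-7 m⁴.
θ = T·L/(G·J) = 89.90 × 0.787 / (39.5×10⁹ × 6.265×10^-7) = 2.859×10^-3 rad.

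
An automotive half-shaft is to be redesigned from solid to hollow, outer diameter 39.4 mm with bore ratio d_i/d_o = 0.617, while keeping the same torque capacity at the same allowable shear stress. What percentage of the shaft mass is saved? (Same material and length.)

31.3 %

Equal τ_max and T ⇒ the solid shaft needs d_s³ = d_o³(1−k⁴), so d_s = 39.4·(1−0.617⁴)^(1/3) = 37.40 mm.
Area ratio A_h/A_s = d_o²(1−k²)/d_s² = (1−k²)/(1−k⁴)^(2/3) = 0.6874.
Mass saving = 1 − 0.6874 = 31.3 %.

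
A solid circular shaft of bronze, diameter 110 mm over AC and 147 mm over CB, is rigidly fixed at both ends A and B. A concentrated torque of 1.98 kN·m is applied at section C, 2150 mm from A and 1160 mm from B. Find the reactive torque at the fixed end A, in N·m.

286 N·m

Compatibility: T_A·a/J_AC = T_B·b/J_CB with T_A + T_B = T₀.
J_AC = 1.44×10^-5 m⁴, J_CB = 4.58×10^-5 m⁴, so T_A = T₀·(J_AC/a)/((J_AC/a)+(J_CB/b)) = 286.5 N·m, T_B = 1694 N·m.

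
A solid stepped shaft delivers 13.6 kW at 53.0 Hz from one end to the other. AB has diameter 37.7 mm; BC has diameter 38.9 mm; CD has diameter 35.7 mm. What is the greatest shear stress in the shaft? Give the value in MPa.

ω = 2π·53.0 = 333.0 rad/s, so T = P/ω = 13.6×10³ / 333.0 = 40.84 N·m.
Under the same torque, τ_max = 16T/(πd³) is largest where d is smallest — segment CD (d = 35.7 mm).
τ_max = 16·40.84/(π·(0.0357)³) = 4.571×10^6 Pa.

4.57 MPa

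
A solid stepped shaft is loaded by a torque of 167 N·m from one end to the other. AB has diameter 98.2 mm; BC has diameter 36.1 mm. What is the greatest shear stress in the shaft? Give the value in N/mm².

Under the same torque, τ_max = 16T/(πd³) is largest where d is smallest — segment BC (d = 36.1 mm).
τ_max = 16·167.0/(π·(0.0361)³) = 1.808×10^7 Pa.

18.1 N/mm²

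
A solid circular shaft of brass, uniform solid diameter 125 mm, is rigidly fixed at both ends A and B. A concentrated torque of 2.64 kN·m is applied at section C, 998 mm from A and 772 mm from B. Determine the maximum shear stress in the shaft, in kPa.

3880 kPa

With uniform GJ and both ends fixed, compatibility θ_AC = θ_CB gives T_A·a = T_B·b, together with T_A + T_B = T₀.
T_A = T₀·b/(a+b) = 2640·772/1770 = 1151 N·m; T_B = 1489 N·m.
τ in each portion: τ_AC = 3.00×10^6 Pa, τ_CB = 3.88×10^6 Pa; maximum is in CB.
τ_max = T_CB·r/J = 1489·0.0625/2.40×10^-5 = 3.882×10^6 Pa.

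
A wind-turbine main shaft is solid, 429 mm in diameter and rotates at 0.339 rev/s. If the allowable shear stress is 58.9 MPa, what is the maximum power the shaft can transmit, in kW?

J = πd⁴/32 = π(0.429)⁴/32 = 3.325×10^-3 m⁴.
T_max = τ_allow·J/r = 5.89×10^7 × 3.325×10^-3 / 0.214 = 913100 N·m.
ω = 2π·0.339 = 2.130 rad/s, so P_max = T_max·ω = 1.945×10^6 W.

1940 kW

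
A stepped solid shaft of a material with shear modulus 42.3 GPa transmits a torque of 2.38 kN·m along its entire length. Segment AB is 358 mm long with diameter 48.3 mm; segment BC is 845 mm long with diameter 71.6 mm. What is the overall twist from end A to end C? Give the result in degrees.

3.22°

J_AB = π(0.0483)⁴/32 = 5.34×10^-7 m⁴; J_BC = π(0.0716)⁴/32 = 2.58×10^-6 m⁴.
θ = (T/G)·Σ L_i/J_i = (2380/42.3×10⁹)·(0.358/5.34×10^-7 + 0.845/2.58×10^-6) = 0.05613 rad.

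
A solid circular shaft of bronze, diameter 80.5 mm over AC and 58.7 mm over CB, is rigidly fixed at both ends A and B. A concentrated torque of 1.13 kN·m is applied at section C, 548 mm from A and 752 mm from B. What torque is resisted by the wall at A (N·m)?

937 N·m

Compatibility: T_A·a/J_AC = T_B·b/J_CB with T_A + T_B = T₀.
J_AC = 4.12×10^-6 m⁴, J_CB = 1.17×10^-6 m⁴, so T_A = T₀·(J_AC/a)/((J_AC/a)+(J_CB/b)) = 937.0 N·m, T_B = 193.0 N·m.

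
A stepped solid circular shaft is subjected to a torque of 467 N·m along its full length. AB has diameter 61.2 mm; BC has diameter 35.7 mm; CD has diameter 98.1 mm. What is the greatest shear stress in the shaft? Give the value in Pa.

Under the same torque, τ_max = 16T/(πd³) is largest where d is smallest — segment BC (d = 35.7 mm).
τ_max = 16·467.0/(π·(0.0357)³) = 5.227×10^7 Pa.

5.23e7 Pa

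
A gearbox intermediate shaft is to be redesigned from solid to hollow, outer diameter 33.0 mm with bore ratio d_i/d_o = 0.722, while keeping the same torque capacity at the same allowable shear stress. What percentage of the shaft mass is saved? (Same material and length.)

Equal τ_max and T ⇒ the solid shaft needs d_s³ = d_o³(1−k⁴), so d_s = 33.0·(1−0.722⁴)^(1/3) = 29.69 mm.
Area ratio A_h/A_s = d_o²(1−k²)/d_s² = (1−k²)/(1−k⁴)^(2/3) = 0.5914.
Mass saving = 1 − 0.5914 = 40.9 %.

40.9 %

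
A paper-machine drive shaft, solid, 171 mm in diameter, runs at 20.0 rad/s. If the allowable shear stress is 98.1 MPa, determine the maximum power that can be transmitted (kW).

J = πd⁴/32 = π(0.171)⁴/32 = 8.394×10^-5 m⁴.
T_max = τ_allow·J/r = 9.81×10^7 × 8.394×10^-5 / 0.0855 = 96310 N·m.
ω = 20.0 rad/s, so P_max = T_max·ω = 1.926×10^6 W.

1930 kW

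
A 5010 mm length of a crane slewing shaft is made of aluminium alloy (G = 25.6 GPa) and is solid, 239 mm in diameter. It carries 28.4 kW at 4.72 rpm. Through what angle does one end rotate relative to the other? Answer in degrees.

2.01°

ω = 2π·4.72/60 = 0.4943 rad/s, so T = P/ω = 28.4×10³ / 0.4943 = 57460 N·m.
J = πd⁴/32 = π(0.239)⁴/32 = 3.203×10^-4 m⁴.
θ = T·L/(G·J) = 57460 × 5.01 / (25.6×10⁹ × 3.203×10^-4) = 0.03510 rad.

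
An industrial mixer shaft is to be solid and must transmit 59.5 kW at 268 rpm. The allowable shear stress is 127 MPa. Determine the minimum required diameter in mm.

ω = 2π·268/60 = 28.06 rad/s, so T = P/ω = 59.5×10³ / 28.06 = 2120 N·m.
For a solid shaft τ_max = 16T/(πd³), so d = (16T/(π τ_allow))^(1/3) = (16·2120/(π·1.27×10^8))^(1/3) = 0.04397 m.

44.0 mm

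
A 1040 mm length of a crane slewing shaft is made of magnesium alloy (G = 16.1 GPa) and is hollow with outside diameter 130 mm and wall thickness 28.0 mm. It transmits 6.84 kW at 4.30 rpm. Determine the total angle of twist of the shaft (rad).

ω = 2π·4.30/60 = 0.4503 rad/s, so T = P/ω = 6.84×10³ / 0.4503 = 15190 N·m.
J = π(d_o⁴ − d_i⁴)/32 = π(0.130⁴ − 0.0740⁴)/32 = 2.510×10^-5 m⁴.
θ = T·L/(G·J) = 15190 × 1.04 / (16.1×10⁹ × 2.510×10^-5) = 0.03910 rad.

0.0391 rad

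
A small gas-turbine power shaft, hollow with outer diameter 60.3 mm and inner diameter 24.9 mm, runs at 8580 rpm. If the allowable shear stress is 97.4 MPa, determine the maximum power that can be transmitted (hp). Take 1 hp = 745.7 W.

4910 hp

J = π(d_o⁴ − d_i⁴)/32 = π(0.0603⁴ − 0.0249⁴)/32 = 1.260×10^-6 m⁴.
T_max = τ_allow·J/r = 9.74×10^7 × 1.260×10^-6 / 0.0301 = 4071 N·m.
ω = 2π·8580/60 = 898.5 rad/s, so P_max = T_max·ω = 3.658×10^6 W.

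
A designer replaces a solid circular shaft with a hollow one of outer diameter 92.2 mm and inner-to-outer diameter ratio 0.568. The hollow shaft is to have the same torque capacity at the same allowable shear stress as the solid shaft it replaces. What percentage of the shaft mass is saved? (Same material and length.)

Equal τ_max and T ⇒ the solid shaft needs d_s³ = d_o³(1−k⁴), so d_s = 92.2·(1−0.568⁴)^(1/3) = 88.88 mm.
Area ratio A_h/A_s = d_o²(1−k²)/d_s² = (1−k²)/(1−k⁴)^(2/3) = 0.7289.
Mass saving = 1 − 0.7289 = 27.1 %.

27.1 %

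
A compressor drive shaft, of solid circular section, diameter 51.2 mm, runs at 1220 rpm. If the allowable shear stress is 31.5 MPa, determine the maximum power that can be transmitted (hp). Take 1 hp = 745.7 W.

142 hp

J = πd⁴/32 = π(0.0512)⁴/32 = 6.747×10^-7 m⁴.
T_max = τ_allow·J/r = 3.15×10^7 × 6.747×10^-7 / 0.0256 = 830.1 N·m.
ω = 2π·1220/60 = 127.8 rad/s, so P_max = T_max·ω = 1.061×10^5 W.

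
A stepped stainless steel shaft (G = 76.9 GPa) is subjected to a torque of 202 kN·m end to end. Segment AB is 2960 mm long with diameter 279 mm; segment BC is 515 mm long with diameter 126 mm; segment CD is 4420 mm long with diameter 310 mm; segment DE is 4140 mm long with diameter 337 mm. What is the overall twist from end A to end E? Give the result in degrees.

J_AB = π(0.279)⁴/32 = 5.95×10^-4 m⁴; J_BC = π(0.126)⁴/32 = 2.47×10^-5 m⁴; J_CD = π(0.310)⁴/32 = 9.07×10^-4 m⁴; J_DE = π(0.337)⁴/32 = 1.27×10^-3 m⁴.
θ = (T/G)·Σ L_i/J_i = (202000/76.9×10⁹)·(2.96/5.95×10^-4 + 0.515/2.47×10^-5 + 4.42/9.07×10^-4 + 4.14/1.27×10^-3) = 0.08913 rad.

5.11°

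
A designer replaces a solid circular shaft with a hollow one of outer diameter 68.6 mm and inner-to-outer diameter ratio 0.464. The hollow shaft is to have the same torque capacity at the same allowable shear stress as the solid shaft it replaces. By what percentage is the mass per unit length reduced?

Equal τ_max and T ⇒ the solid shaft needs d_s³ = d_o³(1−k⁴), so d_s = 68.6·(1−0.464⁴)^(1/3) = 67.52 mm.
Area ratio A_h/A_s = d_o²(1−k²)/d_s² = (1−k²)/(1−k⁴)^(2/3) = 0.8099.
Mass saving = 1 − 0.8099 = 19.0 %.

19.0 %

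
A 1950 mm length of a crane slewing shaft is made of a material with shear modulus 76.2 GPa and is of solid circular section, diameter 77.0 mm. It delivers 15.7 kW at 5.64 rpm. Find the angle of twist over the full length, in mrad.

197 mrad

ω = 2π·5.64/60 = 0.5906 rad/s, so T = P/ω = 15.7×10³ / 0.5906 = 26580 N·m.
J = πd⁴/32 = π(0.0770)⁴/32 = 3.451×10^-6 m⁴.
θ = T·L/(G·J) = 26580 × 1.95 / (76.2×10⁹ × 3.451×10^-6) = 0.1971 rad.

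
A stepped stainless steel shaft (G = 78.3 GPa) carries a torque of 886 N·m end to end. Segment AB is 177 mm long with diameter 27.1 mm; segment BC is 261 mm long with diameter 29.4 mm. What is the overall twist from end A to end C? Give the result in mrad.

J_AB = π(0.0271)⁴/32 = 5.30×10^-8 m⁴; J_BC = π(0.0294)⁴/32 = 7.33×10^-8 m⁴.
θ = (T/G)·Σ L_i/J_i = (886.0/78.3×10⁹)·(0.177/5.30×10^-8 + 0.261/7.33×10^-8) = 0.07809 rad.

78.1 mrad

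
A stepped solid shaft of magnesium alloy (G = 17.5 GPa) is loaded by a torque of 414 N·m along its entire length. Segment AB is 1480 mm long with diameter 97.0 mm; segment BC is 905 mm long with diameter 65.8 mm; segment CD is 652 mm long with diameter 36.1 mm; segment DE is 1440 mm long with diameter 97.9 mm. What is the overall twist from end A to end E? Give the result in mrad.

112 mrad

J_AB = π(0.0970)⁴/32 = 8.69×10^-6 m⁴; J_BC = π(0.0658)⁴/32 = 1.84×10^-6 m⁴; J_CD = π(0.0361)⁴/32 = 1.67×10^-7 m⁴; J_DE = π(0.0979)⁴/32 = 9.02×10^-6 m⁴.
θ = (T/G)·Σ L_i/J_i = (414.0/17.5×10⁹)·(1.48/8.69×10^-6 + 0.905/1.84×10^-6 + 0.652/1.67×10^-7 + 1.44/9.02×10^-6) = 0.1119 rad.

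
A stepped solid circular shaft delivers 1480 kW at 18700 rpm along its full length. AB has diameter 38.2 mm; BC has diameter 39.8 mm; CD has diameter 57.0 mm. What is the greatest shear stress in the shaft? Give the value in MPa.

ω = 2π·18700/60 = 1958 rad/s, so T = P/ω = 1480×10³ / 1958 = 755.8 N·m.
Under the same torque, τ_max = 16T/(πd³) is largest where d is smallest — segment AB (d = 38.2 mm).
τ_max = 16·755.8/(π·(0.0382)³) = 6.905×10^7 Pa.

69.1 MPa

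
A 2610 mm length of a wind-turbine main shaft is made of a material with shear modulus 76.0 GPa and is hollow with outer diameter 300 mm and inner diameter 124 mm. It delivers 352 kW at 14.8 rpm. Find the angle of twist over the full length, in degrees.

ω = 2π·14.8/60 = 1.550 rad/s, so T = P/ω = 352×10³ / 1.550 = 227100 N·m.
J = π(d_o⁴ − d_i⁴)/32 = π(0.300⁴ − 0.124⁴)/32 = 7.720×10^-4 m⁴.
θ = T·L/(G·J) = 227100 × 2.61 / (76.0×10⁹ × 7.720×10^-4) = 0.01010 rad.

0.579°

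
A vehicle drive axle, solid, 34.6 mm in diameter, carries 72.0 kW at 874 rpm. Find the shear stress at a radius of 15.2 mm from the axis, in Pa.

8.50e7 Pa

ω = 2π·874/60 = 91.53 rad/s, so T = P/ω = 72.0×10³ / 91.53 = 786.7 N·m.
J = πd⁴/32 = π(0.0346)⁴/32 = 1.407×10^-7 m⁴.
Shear stress varies linearly with radius: τ = T·r/J = 786.7 × 0.0152 / 1.407×10^-7 = 8.498×10^7 Pa.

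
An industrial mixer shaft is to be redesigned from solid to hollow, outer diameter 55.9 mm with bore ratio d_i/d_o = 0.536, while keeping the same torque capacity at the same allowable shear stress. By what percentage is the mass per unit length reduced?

Equal τ_max and T ⇒ the solid shaft needs d_s³ = d_o³(1−k⁴), so d_s = 55.9·(1−0.536⁴)^(1/3) = 54.32 mm.
Area ratio A_h/A_s = d_o²(1−k²)/d_s² = (1−k²)/(1−k⁴)^(2/3) = 0.7548.
Mass saving = 1 − 0.7548 = 24.5 %.

24.5 %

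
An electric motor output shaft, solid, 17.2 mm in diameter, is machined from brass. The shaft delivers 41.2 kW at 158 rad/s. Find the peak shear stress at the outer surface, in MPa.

261 MPa

ω = 158 rad/s, so T = P/ω = 41.2×10³ / 158.0 = 260.8 N·m.
J = πd⁴/32 = π(0.0172)⁴/32 = 8.592×10^-9 m⁴.
τ_max = T·r/J = 260.8 × 0.00860 / 8.592×10^-9 = 2.610×10^8 Pa.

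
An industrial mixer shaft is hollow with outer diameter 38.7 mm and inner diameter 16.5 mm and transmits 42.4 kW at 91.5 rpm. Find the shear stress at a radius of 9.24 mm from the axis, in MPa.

ω = 2π·91.5/60 = 9.582 rad/s, so T = P/ω = 42.4×10³ / 9.582 = 4425 N·m.
J = π(d_o⁴ − d_i⁴)/32 = π(0.0387⁴ − 0.0165⁴)/32 = 2.129×10^-7 m⁴.
Shear stress varies linearly with radius: τ = T·r/J = 4425 × 0.00924 / 2.129×10^-7 = 1.920×10^8 Pa.

192 MPa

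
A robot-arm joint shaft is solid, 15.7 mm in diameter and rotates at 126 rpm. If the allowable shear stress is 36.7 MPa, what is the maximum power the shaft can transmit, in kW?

J = πd⁴/32 = π(0.0157)⁴/32 = 5.965×10^-9 m⁴.
T_max = τ_allow·J/r = 3.67×10^7 × 5.965×10^-9 / 0.00785 = 27.89 N·m.
ω = 2π·126/60 = 13.19 rad/s, so P_max = T_max·ω = 368.0 W.

0.368 kW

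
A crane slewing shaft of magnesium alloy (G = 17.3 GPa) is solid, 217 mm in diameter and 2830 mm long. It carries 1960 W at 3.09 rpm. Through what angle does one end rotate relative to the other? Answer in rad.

0.00455 rad

ω = 2π·3.09/60 = 0.3236 rad/s, so T = P/ω = 1960 / 0.3236 = 6057 N·m.
J = πd⁴/32 = π(0.217)⁴/32 = 2.177×10^-4 m⁴.
θ = T·L/(G·J) = 6057 × 2.83 / (17.3×10⁹ × 2.177×10^-4) = 4.552×10^-3 rad.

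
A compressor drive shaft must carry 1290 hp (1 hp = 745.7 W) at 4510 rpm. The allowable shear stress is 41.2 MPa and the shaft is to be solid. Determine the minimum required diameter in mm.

ω = 2π·4510/60 = 472.3 rad/s, so T = P/ω = 1290×745.7 / 472.3 = 2037 N·m.
For a solid shaft τ_max = 16T/(πd³), so d = (16T/(π τ_allow))^(1/3) = (16·2037/(π·4.12×10^7))^(1/3) = 0.06315 m.

63.1 mm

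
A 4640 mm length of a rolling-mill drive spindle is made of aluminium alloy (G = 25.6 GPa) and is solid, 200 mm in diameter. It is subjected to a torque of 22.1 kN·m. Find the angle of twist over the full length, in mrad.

25.5 mrad

J = πd⁴/32 = π(0.200)⁴/32 = 1.571×10^-4 m⁴.
θ = T·L/(G·J) = 22100 × 4.64 / (25.6×10⁹ × 1.571×10^-4) = 0.02550 rad.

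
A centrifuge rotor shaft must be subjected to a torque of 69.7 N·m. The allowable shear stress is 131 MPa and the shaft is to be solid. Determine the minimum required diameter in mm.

13.9 mm

For a solid shaft τ_max = 16T/(πd³), so d = (16T/(π τ_allow))^(1/3) = (16·69.70/(π·1.31×10^8))^(1/3) = 0.01394 m.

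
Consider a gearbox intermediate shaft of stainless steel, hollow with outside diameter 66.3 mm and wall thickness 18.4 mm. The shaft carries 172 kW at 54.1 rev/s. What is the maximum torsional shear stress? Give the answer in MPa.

9.20 MPa

ω = 2π·54.1 = 339.9 rad/s, so T = P/ω = 172×10³ / 339.9 = 506.0 N·m.
J = π(d_o⁴ − d_i⁴)/32 = π(0.0663⁴ − 0.0295⁴)/32 = 1.823×10^-6 m⁴.
τ_max = T·r/J = 506.0 × 0.0331 / 1.823×10^-6 = 9.203×10^6 Pa.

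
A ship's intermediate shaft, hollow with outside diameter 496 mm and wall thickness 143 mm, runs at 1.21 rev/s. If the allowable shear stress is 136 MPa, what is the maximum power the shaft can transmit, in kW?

J = π(d_o⁴ − d_i⁴)/32 = π(0.496⁴ − 0.210⁴)/32 = 5.751×10^-3 m⁴.
T_max = τ_allow·J/r = 1.36×10^8 × 5.751×10^-3 / 0.248 = 3.154e6 N·m.
ω = 2π·1.21 = 7.603 rad/s, so P_max = T_max·ω = 2.398×10^7 W.

24000 kW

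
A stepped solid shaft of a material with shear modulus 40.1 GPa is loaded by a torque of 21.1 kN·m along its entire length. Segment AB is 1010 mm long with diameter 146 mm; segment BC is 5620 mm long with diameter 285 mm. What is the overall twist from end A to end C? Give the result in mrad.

J_AB = π(0.146)⁴/32 = 4.46×10^-5 m⁴; J_BC = π(0.285)⁴/32 = 6.48×10^-4 m⁴.
θ = (T/G)·Σ L_i/J_i = (21100/40.1×10⁹)·(1.01/4.46×10^-5 + 5.62/6.48×10^-4) = 0.01648 rad.

16.5 mrad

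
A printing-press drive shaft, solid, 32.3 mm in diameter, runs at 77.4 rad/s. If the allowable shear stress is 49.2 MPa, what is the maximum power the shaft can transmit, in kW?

J = πd⁴/32 = π(0.0323)⁴/32 = 1.069×10^-7 m⁴.
T_max = τ_allow·J/r = 4.92×10^7 × 1.069×10^-7 / 0.0161 = 325.5 N·m.
ω = 77.4 rad/s, so P_max = T_max·ω = 2.520×10^4 W.

25.2 kW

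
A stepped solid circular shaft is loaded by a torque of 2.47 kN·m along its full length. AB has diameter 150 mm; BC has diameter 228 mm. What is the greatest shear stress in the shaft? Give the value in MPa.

3.73 MPa

Under the same torque, τ_max = 16T/(πd³) is largest where d is smallest — segment AB (d = 150 mm).
τ_max = 16·2470/(π·(0.150)³) = 3.727×10^6 Pa.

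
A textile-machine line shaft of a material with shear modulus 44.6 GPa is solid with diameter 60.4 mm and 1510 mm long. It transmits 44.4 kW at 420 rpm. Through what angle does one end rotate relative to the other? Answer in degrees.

1.50°

ω = 2π·420/60 = 43.98 rad/s, so T = P/ω = 44.4×10³ / 43.98 = 1009 N·m.
J = πd⁴/32 = π(0.0604)⁴/32 = 1.307×10^-6 m⁴.
θ = T·L/(G·J) = 1009 × 1.51 / (44.6×10⁹ × 1.307×10^-6) = 0.02616 rad.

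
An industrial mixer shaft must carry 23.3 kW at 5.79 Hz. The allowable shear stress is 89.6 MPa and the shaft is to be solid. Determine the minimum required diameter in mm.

ω = 2π·5.79 = 36.38 rad/s, so T = P/ω = 23.3×10³ / 36.38 = 640.5 N·m.
For a solid shaft τ_max = 16T/(πd³), so d = (16T/(π τ_allow))^(1/3) = (16·640.5/(π·8.96×10^7))^(1/3) = 0.03314 m.

33.1 mm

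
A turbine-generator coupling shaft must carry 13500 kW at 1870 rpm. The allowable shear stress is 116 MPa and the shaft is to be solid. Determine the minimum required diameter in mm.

145 mm

ω = 2π·1870/60 = 195.8 rad/s, so T = P/ω = 13500×10³ / 195.8 = 68940 N·m.
For a solid shaft τ_max = 16T/(πd³), so d = (16T/(π τ_allow))^(1/3) = (16·68940/(π·1.16×10^8))^(1/3) = 0.1447 m.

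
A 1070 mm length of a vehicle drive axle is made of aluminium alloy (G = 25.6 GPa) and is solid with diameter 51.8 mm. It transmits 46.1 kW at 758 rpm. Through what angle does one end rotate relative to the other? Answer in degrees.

ω = 2π·758/60 = 79.38 rad/s, so T = P/ω = 46.1×10³ / 79.38 = 580.8 N·m.
J = πd⁴/32 = π(0.0518)⁴/32 = 7.068×10^-7 m⁴.
θ = T·L/(G·J) = 580.8 × 1.07 / (25.6×10⁹ × 7.068×10^-7) = 0.03434 rad.

1.97°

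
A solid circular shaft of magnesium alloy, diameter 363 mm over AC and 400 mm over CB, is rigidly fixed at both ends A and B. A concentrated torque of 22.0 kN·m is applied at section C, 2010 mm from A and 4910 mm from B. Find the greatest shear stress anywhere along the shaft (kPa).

1460 kPa

Compatibility: T_A·a/J_AC = T_B·b/J_CB with T_A + T_B = T₀.
J_AC = 1.70×10^-3 m⁴, J_CB = 2.51×10^-3 m⁴, so T_A = T₀·(J_AC/a)/((J_AC/a)+(J_CB/b)) = 13720 N·m, T_B = 8281 N·m.
τ in each portion: τ_AC = 1.46×10^6 Pa, τ_CB = 6.59×10^5 Pa; maximum is in AC.
τ_max = T_AC·r/J = 13720·0.181/1.70×10^-3 = 1.461×10^6 Pa.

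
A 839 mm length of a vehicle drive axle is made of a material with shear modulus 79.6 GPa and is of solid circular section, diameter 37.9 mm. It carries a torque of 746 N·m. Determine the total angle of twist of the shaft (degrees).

2.22°

J = πd⁴/32 = π(0.0379)⁴/32 = 2.026×10^-7 m⁴.
θ = T·L/(G·J) = 746.0 × 0.839 / (79.6×10⁹ × 2.026×10^-7) = 0.03882 rad.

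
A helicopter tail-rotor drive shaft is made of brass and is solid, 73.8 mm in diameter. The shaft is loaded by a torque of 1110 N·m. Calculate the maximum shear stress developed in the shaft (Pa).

J = πd⁴/32 = π(0.0738)⁴/32 = 2.912×10^-6 m⁴.
τ_max = T·r/J = 1110 × 0.0369 / 2.912×10^-6 = 1.406×10^7 Pa.

1.41e7 Pa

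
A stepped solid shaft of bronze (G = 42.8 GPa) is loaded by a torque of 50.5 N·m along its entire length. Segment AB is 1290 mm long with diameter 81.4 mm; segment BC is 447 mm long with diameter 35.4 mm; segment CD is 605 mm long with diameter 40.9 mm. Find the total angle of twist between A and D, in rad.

0.00637 rad

J_AB = π(0.0814)⁴/32 = 4.31×10^-6 m⁴; J_BC = π(0.0354)⁴/32 = 1.54×10^-7 m⁴; J_CD = π(0.0409)⁴/32 = 2.75×10^-7 m⁴.
θ = (T/G)·Σ L_i/J_i = (50.50/42.8×10⁹)·(1.29/4.31×10^-6 + 0.447/1.54×10^-7 + 0.605/2.75×10^-7) = 6.372×10^-3 rad.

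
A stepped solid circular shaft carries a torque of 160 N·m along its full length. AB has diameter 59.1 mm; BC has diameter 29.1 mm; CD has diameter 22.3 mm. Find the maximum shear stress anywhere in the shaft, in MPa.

Under the same torque, τ_max = 16T/(πd³) is largest where d is smallest — segment CD (d = 22.3 mm).
τ_max = 16·160.0/(π·(0.0223)³) = 7.348×10^7 Pa.

73.5 MPa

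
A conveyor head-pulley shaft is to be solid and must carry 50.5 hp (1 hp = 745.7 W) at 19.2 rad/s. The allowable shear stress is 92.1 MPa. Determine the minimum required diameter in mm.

ω = 19.2 rad/s, so T = P/ω = 50.5×745.7 / 19.20 = 1961 N·m.
For a solid shaft τ_max = 16T/(πd³), so d = (16T/(π τ_allow))^(1/3) = (16·1961/(π·9.21×10^7))^(1/3) = 0.04769 m.

47.7 mm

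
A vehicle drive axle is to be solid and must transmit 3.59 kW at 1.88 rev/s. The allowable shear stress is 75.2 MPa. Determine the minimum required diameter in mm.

ω = 2π·1.88 = 11.81 rad/s, so T = P/ω = 3.59×10³ / 11.81 = 303.9 N·m.
For a solid shaft τ_max = 16T/(πd³), so d = (16T/(π τ_allow))^(1/3) = (16·303.9/(π·7.52×10^7))^(1/3) = 0.02741 m.

27.4 mm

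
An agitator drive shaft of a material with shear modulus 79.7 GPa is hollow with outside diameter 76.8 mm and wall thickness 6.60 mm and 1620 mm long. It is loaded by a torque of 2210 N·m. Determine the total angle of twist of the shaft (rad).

J = π(d_o⁴ − d_i⁴)/32 = π(0.0768⁴ − 0.0636⁴)/32 = 1.809×10^-6 m⁴.
θ = T·L/(G·J) = 2210 × 1.62 / (79.7×10⁹ × 1.809×10^-6) = 0.02483 rad.

0.0248 rad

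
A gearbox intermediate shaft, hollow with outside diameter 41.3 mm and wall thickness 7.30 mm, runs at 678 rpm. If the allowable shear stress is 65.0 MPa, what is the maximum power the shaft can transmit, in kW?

J = π(d_o⁴ − d_i⁴)/32 = π(0.0413⁴ − 0.0267⁴)/32 = 2.357×10^-7 m⁴.
T_max = τ_allow·J/r = 6.50×10^7 × 2.357×10^-7 / 0.0206 = 742.0 N·m.
ω = 2π·678/60 = 71.00 rad/s, so P_max = T_max·ω = 5.268×10^4 W.

52.7 kW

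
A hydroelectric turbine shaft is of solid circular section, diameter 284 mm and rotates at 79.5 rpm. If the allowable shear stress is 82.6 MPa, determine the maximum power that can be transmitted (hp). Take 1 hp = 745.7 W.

4150 hp

J = πd⁴/32 = π(0.284)⁴/32 = 6.387×10^-4 m⁴.
T_max = τ_allow·J/r = 8.26×10^7 × 6.387×10^-4 / 0.142 = 371500 N·m.
ω = 2π·79.5/60 = 8.325 rad/s, so P_max = T_max·ω = 3.093×10^6 W.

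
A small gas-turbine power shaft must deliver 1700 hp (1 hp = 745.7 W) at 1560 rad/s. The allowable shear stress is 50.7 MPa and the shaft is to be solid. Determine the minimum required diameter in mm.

43.4 mm

ω = 1560 rad/s, so T = P/ω = 1700×745.7 / 1560 = 812.6 N·m.
For a solid shaft τ_max = 16T/(πd³), so d = (16T/(π τ_allow))^(1/3) = (16·812.6/(π·5.07×10^7))^(1/3) = 0.04338 m.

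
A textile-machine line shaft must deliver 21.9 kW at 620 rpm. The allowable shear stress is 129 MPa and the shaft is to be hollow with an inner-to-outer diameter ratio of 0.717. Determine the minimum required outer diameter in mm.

26.3 mm

ω = 2π·620/60 = 64.93 rad/s, so T = P/ω = 21.9×10³ / 64.93 = 337.3 N·m.
For a hollow shaft with d_i/d_o = 0.717: τ_max = 16T/(π d_o³ (1−k⁴)), so d_o = [16T/(π τ_allow (1−k⁴))]^(1/3) = [16·337.3/(π·1.29×10^8·0.7357)]^(1/3) = 0.02626 m.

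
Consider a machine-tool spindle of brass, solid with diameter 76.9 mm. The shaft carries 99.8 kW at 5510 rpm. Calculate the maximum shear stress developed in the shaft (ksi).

0.281 ksi

ω = 2π·5510/60 = 577.0 rad/s, so T = P/ω = 99.8×10³ / 577.0 = 173.0 N·m.
J = πd⁴/32 = π(0.0769)⁴/32 = 3.433×10^-6 m⁴.
τ_max = T·r/J = 173.0 × 0.0385 / 3.433×10^-6 = 1.937×10^6 Pa.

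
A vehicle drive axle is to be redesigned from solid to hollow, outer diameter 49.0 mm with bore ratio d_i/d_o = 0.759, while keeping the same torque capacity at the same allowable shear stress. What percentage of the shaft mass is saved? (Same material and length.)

44.5 %

Equal τ_max and T ⇒ the solid shaft needs d_s³ = d_o³(1−k⁴), so d_s = 49.0·(1−0.759⁴)^(1/3) = 42.84 mm.
Area ratio A_h/A_s = d_o²(1−k²)/d_s² = (1−k²)/(1−k⁴)^(2/3) = 0.5547.
Mass saving = 1 − 0.5547 = 44.5 %.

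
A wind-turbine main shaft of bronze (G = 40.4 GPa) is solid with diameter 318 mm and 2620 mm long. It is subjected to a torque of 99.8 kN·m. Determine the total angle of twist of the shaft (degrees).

J = πd⁴/32 = π(0.318)⁴/32 = 1.004×10^-3 m⁴.
θ = T·L/(G·J) = 99800 × 2.62 / (40.4×10⁹ × 1.004×10^-3) = 6.447×10^-3 rad.

0.369°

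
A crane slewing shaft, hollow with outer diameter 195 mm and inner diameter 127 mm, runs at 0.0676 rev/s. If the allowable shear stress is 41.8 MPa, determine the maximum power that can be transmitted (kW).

21.2 kW

J = π(d_o⁴ − d_i⁴)/32 = π(0.195⁴ − 0.127⁴)/32 = 1.164×10^-4 m⁴.
T_max = τ_allow·J/r = 4.18×10^7 × 1.164×10^-4 / 0.0975 = 49910 N·m.
ω = 2π·0.0676 = 0.4247 rad/s, so P_max = T_max·ω = 2.120×10^4 W.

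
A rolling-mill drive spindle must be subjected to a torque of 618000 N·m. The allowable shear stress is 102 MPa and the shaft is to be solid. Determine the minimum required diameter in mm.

314 mm

For a solid shaft τ_max = 16T/(πd³), so d = (16T/(π τ_allow))^(1/3) = (16·618000/(π·1.02×10^8))^(1/3) = 0.3137 m.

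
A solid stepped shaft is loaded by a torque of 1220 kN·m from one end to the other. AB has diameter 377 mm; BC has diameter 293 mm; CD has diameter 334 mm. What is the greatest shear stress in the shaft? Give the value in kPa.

Under the same torque, τ_max = 16T/(πd³) is largest where d is smallest — segment BC (d = 293 mm).
τ_max = 16·1.220e6/(π·(0.293)³) = 2.470×10^8 Pa.

247000 kPa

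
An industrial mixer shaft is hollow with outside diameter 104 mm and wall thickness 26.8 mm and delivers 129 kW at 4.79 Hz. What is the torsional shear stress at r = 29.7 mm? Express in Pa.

1.17e7 Pa

ω = 2π·4.79 = 30.10 rad/s, so T = P/ω = 129×10³ / 30.10 = 4286 N·m.
J = π(d_o⁴ − d_i⁴)/32 = π(0.104⁴ − 0.0504⁴)/32 = 1.085×10^-5 m⁴.
Shear stress varies linearly with radius: τ = T·r/J = 4286 × 0.0297 / 1.085×10^-5 = 1.173×10^7 Pa.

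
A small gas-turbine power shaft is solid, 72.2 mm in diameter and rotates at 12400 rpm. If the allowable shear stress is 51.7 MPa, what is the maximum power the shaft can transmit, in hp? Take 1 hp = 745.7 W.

J = πd⁴/32 = π(0.0722)⁴/32 = 2.668×10^-6 m⁴.
T_max = τ_allow·J/r = 5.17×10^7 × 2.668×10^-6 / 0.0361 = 3821 N·m.
ω = 2π·12400/60 = 1299 rad/s, so P_max = T_max·ω = 4.961×10^6 W.

6650 hp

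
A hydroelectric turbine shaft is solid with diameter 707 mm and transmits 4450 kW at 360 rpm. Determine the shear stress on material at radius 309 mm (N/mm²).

ω = 2π·360/60 = 37.70 rad/s, so T = P/ω = 4450×10³ / 37.70 = 118000 N·m.
J = πd⁴/32 = π(0.707)⁴/32 = 0.02453 m⁴.
Shear stress varies linearly with radius: τ = T·r/J = 118000 × 0.309 / 0.02453 = 1.487×10^6 Pa.

1.49 N/mm²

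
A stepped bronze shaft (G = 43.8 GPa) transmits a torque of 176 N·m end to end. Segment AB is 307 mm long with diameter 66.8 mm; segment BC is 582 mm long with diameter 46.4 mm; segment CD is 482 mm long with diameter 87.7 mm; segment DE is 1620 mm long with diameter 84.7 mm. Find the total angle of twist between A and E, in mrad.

J_AB = π(0.0668)⁴/32 = 1.95×10^-6 m⁴; J_BC = π(0.0464)⁴/32 = 4.55×10^-7 m⁴; J_CD = π(0.0877)⁴/32 = 5.81×10^-6 m⁴; J_DE = π(0.0847)⁴/32 = 5.05×10^-6 m⁴.
θ = (T/G)·Σ L_i/J_i = (176.0/43.8×10⁹)·(0.307/1.95×10^-6 + 0.582/4.55×10^-7 + 0.482/5.81×10^-6 + 1.62/5.05×10^-6) = 7.392×10^-3 rad.

7.39 mrad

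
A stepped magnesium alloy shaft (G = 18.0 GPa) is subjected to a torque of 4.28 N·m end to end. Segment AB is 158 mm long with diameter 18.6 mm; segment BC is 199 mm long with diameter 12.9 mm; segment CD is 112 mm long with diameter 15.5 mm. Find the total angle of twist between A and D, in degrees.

J_AB = π(0.0186)⁴/32 = 1.18×10^-8 m⁴; J_BC = π(0.0129)⁴/32 = 2.72×10^-9 m⁴; J_CD = π(0.0155)⁴/32 = 5.67×10^-9 m⁴.
θ = (T/G)·Σ L_i/J_i = (4.280/18.0×10⁹)·(0.158/1.18×10^-8 + 0.199/2.72×10^-9 + 0.112/5.67×10^-9) = 0.02530 rad.

1.45°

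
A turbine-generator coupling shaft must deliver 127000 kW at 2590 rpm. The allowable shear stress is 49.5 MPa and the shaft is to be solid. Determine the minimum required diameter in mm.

ω = 2π·2590/60 = 271.2 rad/s, so T = P/ω = 127000×10³ / 271.2 = 468200 N·m.
For a solid shaft τ_max = 16T/(πd³), so d = (16T/(π τ_allow))^(1/3) = (16·468200/(π·4.95×10^7))^(1/3) = 0.3639 m.

364 mm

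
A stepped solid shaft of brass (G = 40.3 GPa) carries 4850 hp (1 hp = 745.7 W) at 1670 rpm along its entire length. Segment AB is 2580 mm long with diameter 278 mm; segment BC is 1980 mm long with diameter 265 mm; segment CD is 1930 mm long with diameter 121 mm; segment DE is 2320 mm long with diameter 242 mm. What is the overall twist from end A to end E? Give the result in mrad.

ω = 2π·1670/60 = 174.9 rad/s, so T = P/ω = 4850×745.7 / 174.9 = 20680 N·m.
J_AB = π(0.278)⁴/32 = 5.86×10^-4 m⁴; J_BC = π(0.265)⁴/32 = 4.84×10^-4 m⁴; J_CD = π(0.121)⁴/32 = 2.10×10^-5 m⁴; J_DE = π(0.242)⁴/32 = 3.37×10^-4 m⁴.
θ = (T/G)·Σ L_i/J_i = (20680/40.3×10⁹)·(2.58/5.86×10^-4 + 1.98/4.84×10^-4 + 1.93/2.10×10^-5 + 2.32/3.37×10^-4) = 0.05495 rad.

55.0 mrad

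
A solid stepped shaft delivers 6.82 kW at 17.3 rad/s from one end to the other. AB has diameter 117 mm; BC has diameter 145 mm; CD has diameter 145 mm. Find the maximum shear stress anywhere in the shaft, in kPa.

ω = 17.3 rad/s, so T = P/ω = 6.82×10³ / 17.30 = 394.2 N·m.
Under the same torque, τ_max = 16T/(πd³) is largest where d is smallest — segment AB (d = 117 mm).
τ_max = 16·394.2/(π·(0.117)³) = 1.254×10^6 Pa.

1250 kPa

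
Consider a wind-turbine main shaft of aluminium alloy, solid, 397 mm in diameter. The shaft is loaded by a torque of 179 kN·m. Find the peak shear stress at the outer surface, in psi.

J = πd⁴/32 = π(0.397)⁴/32 = 2.439×10^-3 m⁴.
τ_max = T·r/J = 179000 × 0.199 / 2.439×10^-3 = 1.457×10^7 Pa.

2110 psi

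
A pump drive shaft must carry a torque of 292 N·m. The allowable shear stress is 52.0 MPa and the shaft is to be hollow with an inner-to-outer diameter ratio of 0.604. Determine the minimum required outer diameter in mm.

32.1 mm

For a hollow shaft with d_i/d_o = 0.604: τ_max = 16T/(π d_o³ (1−k⁴)), so d_o = [16T/(π τ_allow (1−k⁴))]^(1/3) = [16·292.0/(π·5.20×10^7·0.8669)]^(1/3) = 0.03207 m.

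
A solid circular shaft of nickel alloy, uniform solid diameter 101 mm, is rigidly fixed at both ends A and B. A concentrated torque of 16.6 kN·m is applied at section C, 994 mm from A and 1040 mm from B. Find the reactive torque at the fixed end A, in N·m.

8490 N·m

With uniform GJ and both ends fixed, compatibility θ_AC = θ_CB gives T_A·a = T_B·b, together with T_A + T_B = T₀.
T_A = T₀·b/(a+b) = 16600·1040/2034 = 8488 N·m; T_B = 8112 N·m.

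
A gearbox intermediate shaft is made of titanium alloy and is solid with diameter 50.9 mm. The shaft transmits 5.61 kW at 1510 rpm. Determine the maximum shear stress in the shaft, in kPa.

ω = 2π·1510/60 = 158.1 rad/s, so T = P/ω = 5.61×10³ / 158.1 = 35.48 N·m.
J = πd⁴/32 = π(0.0509)⁴/32 = 6.590×10^-7 m⁴.
τ_max = T·r/J = 35.48 × 0.0255 / 6.590×10^-7 = 1.370×10^6 Pa.

1370 kPa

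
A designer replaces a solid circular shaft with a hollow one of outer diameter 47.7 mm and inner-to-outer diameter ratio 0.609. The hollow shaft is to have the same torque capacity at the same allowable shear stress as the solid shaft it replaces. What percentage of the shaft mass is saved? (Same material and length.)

Equal τ_max and T ⇒ the solid shaft needs d_s³ = d_o³(1−k⁴), so d_s = 47.7·(1−0.609⁴)^(1/3) = 45.40 mm.
Area ratio A_h/A_s = d_o²(1−k²)/d_s² = (1−k²)/(1−k⁴)^(2/3) = 0.6943.
Mass saving = 1 − 0.6943 = 30.6 %.

30.6 %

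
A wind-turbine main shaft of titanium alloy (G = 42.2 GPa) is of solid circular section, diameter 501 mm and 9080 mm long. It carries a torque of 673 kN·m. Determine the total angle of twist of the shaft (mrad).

J = πd⁴/32 = π(0.501)⁴/32 = 6.185×10^-3 m⁴.
θ = T·L/(G·J) = 673000 × 9.08 / (42.2×10⁹ × 6.185×10^-3) = 0.02341 rad.

23.4 mrad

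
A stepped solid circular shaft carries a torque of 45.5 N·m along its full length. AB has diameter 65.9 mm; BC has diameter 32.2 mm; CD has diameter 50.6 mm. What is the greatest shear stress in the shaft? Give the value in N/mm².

Under the same torque, τ_max = 16T/(πd³) is largest where d is smallest — segment BC (d = 32.2 mm).
τ_max = 16·45.50/(π·(0.0322)³) = 6.941×10^6 Pa.

6.94 N/mm²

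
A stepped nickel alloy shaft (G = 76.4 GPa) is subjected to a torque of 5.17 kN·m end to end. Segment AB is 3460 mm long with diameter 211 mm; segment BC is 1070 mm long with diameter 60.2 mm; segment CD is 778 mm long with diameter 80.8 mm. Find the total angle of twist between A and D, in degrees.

J_AB = π(0.211)⁴/32 = 1.95×10^-4 m⁴; J_BC = π(0.0602)⁴/32 = 1.29×10^-6 m⁴; J_CD = π(0.0808)⁴/32 = 4.18×10^-6 m⁴.
θ = (T/G)·Σ L_i/J_i = (5170/76.4×10⁹)·(3.46/1.95×10^-4 + 1.07/1.29×10^-6 + 0.778/4.18×10^-6) = 0.06994 rad.

4.01°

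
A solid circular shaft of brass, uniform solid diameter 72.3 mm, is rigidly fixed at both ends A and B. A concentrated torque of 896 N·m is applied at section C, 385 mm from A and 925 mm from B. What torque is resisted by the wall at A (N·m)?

With uniform GJ and both ends fixed, compatibility θ_AC = θ_CB gives T_A·a = T_B·b, together with T_A + T_B = T₀.
T_A = T₀·b/(a+b) = 896.0·925/1310 = 632.7 N·m; T_B = 263.3 N·m.

633 N·m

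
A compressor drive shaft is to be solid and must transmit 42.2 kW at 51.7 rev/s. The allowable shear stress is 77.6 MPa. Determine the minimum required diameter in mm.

20.4 mm

ω = 2π·51.7 = 324.8 rad/s, so T = P/ω = 42.2×10³ / 324.8 = 129.9 N·m.
For a solid shaft τ_max = 16T/(πd³), so d = (16T/(π τ_allow))^(1/3) = (16·129.9/(π·7.76×10^7))^(1/3) = 0.02043 m.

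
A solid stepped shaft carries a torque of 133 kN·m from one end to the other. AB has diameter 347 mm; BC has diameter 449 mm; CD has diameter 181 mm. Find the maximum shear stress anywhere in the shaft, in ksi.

Under the same torque, τ_max = 16T/(πd³) is largest where d is smallest — segment CD (d = 181 mm).
τ_max = 16·133000/(π·(0.181)³) = 1.142×10^8 Pa.

16.6 ksi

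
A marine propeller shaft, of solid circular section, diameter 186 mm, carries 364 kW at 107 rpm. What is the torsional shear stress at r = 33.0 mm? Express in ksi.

1.32 ksi

ω = 2π·107/60 = 11.21 rad/s, so T = P/ω = 364×10³ / 11.21 = 32490 N·m.
J = πd⁴/32 = π(0.186)⁴/32 = 1.175×10^-4 m⁴.
Shear stress varies linearly with radius: τ = T·r/J = 32490 × 0.0330 / 1.175×10^-4 = 9.123×10^6 Pa.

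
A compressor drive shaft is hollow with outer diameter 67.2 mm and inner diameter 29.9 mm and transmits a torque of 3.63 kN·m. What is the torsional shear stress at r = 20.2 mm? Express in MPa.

J = π(d_o⁴ − d_i⁴)/32 = π(0.0672⁴ − 0.0299⁴)/32 = 1.924×10^-6 m⁴.
Shear stress varies linearly with radius: τ = T·r/J = 3630 × 0.0202 / 1.924×10^-6 = 3.812×10^7 Pa.

38.1 MPa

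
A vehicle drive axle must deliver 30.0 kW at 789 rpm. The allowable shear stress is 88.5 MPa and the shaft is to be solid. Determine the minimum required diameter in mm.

ω = 2π·789/60 = 82.62 rad/s, so T = P/ω = 30.0×10³ / 82.62 = 363.1 N·m.
For a solid shaft τ_max = 16T/(πd³), so d = (16T/(π τ_allow))^(1/3) = (16·363.1/(π·8.85×10^7))^(1/3) = 0.02754 m.

27.5 mm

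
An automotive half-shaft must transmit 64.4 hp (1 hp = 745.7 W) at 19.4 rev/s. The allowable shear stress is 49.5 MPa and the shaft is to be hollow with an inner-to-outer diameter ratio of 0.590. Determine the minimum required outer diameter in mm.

ω = 2π·19.4 = 121.9 rad/s, so T = P/ω = 64.4×745.7 / 121.9 = 394.0 N·m.
For a hollow shaft with d_i/d_o = 0.590: τ_max = 16T/(π d_o³ (1−k⁴)), so d_o = [16T/(π τ_allow (1−k⁴))]^(1/3) = [16·394.0/(π·4.95×10^7·0.8788)]^(1/3) = 0.03586 m.

35.9 mm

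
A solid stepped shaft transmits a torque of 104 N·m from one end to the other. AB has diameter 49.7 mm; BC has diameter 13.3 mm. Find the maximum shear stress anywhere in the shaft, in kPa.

Under the same torque, τ_max = 16T/(πd³) is largest where d is smallest — segment BC (d = 13.3 mm).
τ_max = 16·104.0/(π·(0.0133)³) = 2.251×10^8 Pa.

225000 kPa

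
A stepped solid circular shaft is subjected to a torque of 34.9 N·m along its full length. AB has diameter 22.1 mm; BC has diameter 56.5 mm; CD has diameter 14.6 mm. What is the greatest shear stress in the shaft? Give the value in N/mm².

Under the same torque, τ_max = 16T/(πd³) is largest where d is smallest — segment CD (d = 14.6 mm).
τ_max = 16·34.90/(π·(0.0146)³) = 5.711×10^7 Pa.

57.1 N/mm²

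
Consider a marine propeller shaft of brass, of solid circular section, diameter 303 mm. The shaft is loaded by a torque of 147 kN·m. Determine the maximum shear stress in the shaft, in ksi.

J = πd⁴/32 = π(0.303)⁴/32 = 8.275×10^-4 m⁴.
τ_max = T·r/J = 147000 × 0.151 / 8.275×10^-4 = 2.691×10^7 Pa.

3.90 ksi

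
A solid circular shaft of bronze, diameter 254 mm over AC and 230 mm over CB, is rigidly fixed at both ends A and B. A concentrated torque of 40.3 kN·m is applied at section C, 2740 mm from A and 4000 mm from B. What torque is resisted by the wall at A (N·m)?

27600 N·m

Compatibility: T_A·a/J_AC = T_B·b/J_CB with T_A + T_B = T₀.
J_AC = 4.09×10^-4 m⁴, J_CB = 2.75×10^-4 m⁴, so T_A = T₀·(J_AC/a)/((J_AC/a)+(J_CB/b)) = 27590 N·m, T_B = 12710 N·m.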